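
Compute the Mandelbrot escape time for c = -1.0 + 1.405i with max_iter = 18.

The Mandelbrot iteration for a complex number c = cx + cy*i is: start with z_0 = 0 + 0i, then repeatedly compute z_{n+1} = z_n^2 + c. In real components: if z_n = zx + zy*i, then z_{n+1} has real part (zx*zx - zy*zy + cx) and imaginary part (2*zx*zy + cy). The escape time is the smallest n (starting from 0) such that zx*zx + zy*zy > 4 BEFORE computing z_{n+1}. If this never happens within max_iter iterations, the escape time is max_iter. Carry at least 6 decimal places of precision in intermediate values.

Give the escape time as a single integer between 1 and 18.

Answer: 2

Derivation:
z_0 = 0 + 0i, c = -1.0000 + 1.4050i
Iter 1: z = -1.0000 + 1.4050i, |z|^2 = 2.9740
Iter 2: z = -1.9740 + -1.4050i, |z|^2 = 5.8708
Escaped at iteration 2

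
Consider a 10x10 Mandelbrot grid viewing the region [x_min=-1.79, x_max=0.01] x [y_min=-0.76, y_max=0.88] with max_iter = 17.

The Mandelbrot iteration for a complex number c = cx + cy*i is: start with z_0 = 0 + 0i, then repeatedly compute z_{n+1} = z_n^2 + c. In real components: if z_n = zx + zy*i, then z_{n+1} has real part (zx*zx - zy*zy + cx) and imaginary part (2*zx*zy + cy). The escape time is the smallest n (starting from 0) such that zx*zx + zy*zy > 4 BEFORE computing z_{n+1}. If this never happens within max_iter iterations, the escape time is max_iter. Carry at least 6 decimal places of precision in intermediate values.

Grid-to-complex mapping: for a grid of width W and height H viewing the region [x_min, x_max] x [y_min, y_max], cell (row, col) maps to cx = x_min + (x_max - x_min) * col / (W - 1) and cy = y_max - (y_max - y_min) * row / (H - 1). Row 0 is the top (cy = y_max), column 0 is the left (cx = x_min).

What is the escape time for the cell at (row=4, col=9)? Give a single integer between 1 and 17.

z_0 = 0 + 0i, c = 0.0100 + 0.1511i
Iter 1: z = 0.0100 + 0.1511i, |z|^2 = 0.0229
Iter 2: z = -0.0127 + 0.1541i, |z|^2 = 0.0239
Iter 3: z = -0.0136 + 0.1472i, |z|^2 = 0.0218
Iter 4: z = -0.0115 + 0.1471i, |z|^2 = 0.0218
Iter 5: z = -0.0115 + 0.1477i, |z|^2 = 0.0220
Iter 6: z = -0.0117 + 0.1477i, |z|^2 = 0.0220
Iter 7: z = -0.0117 + 0.1477i, |z|^2 = 0.0219
Iter 8: z = -0.0117 + 0.1477i, |z|^2 = 0.0219
Iter 9: z = -0.0117 + 0.1477i, |z|^2 = 0.0219
Iter 10: z = -0.0117 + 0.1477i, |z|^2 = 0.0219
Iter 11: z = -0.0117 + 0.1477i, |z|^2 = 0.0219
Iter 12: z = -0.0117 + 0.1477i, |z|^2 = 0.0219
Iter 13: z = -0.0117 + 0.1477i, |z|^2 = 0.0219
Iter 14: z = -0.0117 + 0.1477i, |z|^2 = 0.0219
Iter 15: z = -0.0117 + 0.1477i, |z|^2 = 0.0219
Iter 16: z = -0.0117 + 0.1477i, |z|^2 = 0.0219

Answer: 17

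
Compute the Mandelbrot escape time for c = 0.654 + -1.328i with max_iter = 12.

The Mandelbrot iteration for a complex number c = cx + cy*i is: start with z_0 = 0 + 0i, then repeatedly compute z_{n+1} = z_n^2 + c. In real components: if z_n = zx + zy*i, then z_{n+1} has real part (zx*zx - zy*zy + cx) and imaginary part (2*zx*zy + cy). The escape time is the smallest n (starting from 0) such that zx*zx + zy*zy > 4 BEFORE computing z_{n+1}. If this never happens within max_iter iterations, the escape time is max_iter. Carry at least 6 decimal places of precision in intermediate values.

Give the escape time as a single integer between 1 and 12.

Answer: 2

Derivation:
z_0 = 0 + 0i, c = 0.6540 + -1.3280i
Iter 1: z = 0.6540 + -1.3280i, |z|^2 = 2.1913
Iter 2: z = -0.6819 + -3.0650i, |z|^2 = 9.8593
Escaped at iteration 2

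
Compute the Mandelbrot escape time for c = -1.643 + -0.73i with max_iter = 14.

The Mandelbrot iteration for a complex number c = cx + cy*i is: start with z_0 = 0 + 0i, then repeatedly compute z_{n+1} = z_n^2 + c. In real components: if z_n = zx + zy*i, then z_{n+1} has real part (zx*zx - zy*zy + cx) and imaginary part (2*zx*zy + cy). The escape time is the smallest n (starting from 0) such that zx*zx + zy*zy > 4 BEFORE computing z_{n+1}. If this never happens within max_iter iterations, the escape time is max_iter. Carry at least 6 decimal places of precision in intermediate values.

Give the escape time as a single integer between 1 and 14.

z_0 = 0 + 0i, c = -1.6430 + -0.7300i
Iter 1: z = -1.6430 + -0.7300i, |z|^2 = 3.2323
Iter 2: z = 0.5235 + 1.6688i, |z|^2 = 3.0589
Iter 3: z = -4.1537 + 1.0174i, |z|^2 = 18.2885
Escaped at iteration 3

Answer: 3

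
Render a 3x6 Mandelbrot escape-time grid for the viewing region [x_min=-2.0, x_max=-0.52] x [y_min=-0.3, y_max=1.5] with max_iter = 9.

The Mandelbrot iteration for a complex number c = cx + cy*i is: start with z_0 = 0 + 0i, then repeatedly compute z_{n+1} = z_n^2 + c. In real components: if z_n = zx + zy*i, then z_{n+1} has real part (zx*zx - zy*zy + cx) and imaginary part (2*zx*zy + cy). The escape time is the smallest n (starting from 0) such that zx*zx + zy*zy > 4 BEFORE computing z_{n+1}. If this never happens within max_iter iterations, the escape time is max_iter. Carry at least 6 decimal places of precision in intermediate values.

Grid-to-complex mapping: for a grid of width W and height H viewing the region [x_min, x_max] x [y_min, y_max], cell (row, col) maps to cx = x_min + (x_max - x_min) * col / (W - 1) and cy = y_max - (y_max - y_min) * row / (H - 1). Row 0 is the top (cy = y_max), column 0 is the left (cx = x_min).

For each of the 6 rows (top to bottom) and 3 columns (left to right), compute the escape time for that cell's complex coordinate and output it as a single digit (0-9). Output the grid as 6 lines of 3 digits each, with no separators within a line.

Answer: 122
133
136
199
199
199

Derivation:
(row=0, col=0): c = -2.0000 + 1.5000i → escape time 1
(row=0, col=1): c = -1.2600 + 1.5000i → escape time 2
(row=0, col=2): c = -0.5200 + 1.5000i → escape time 2
(row=1, col=0): c = -2.0000 + 1.1400i → escape time 1
(row=1, col=1): c = -1.2600 + 1.1400i → escape time 3
(row=1, col=2): c = -0.5200 + 1.1400i → escape time 3
(row=2, col=0): c = -2.0000 + 0.7800i → escape time 1
(row=2, col=1): c = -1.2600 + 0.7800i → escape time 3
(row=2, col=2): c = -0.5200 + 0.7800i → escape time 6
(row=3, col=0): c = -2.0000 + 0.4200i → escape time 1
(row=3, col=1): c = -1.2600 + 0.4200i → escape time 9
(row=3, col=2): c = -0.5200 + 0.4200i → escape time 9
(row=4, col=0): c = -2.0000 + 0.0600i → escape time 1
(row=4, col=1): c = -1.2600 + 0.0600i → escape time 9
(row=4, col=2): c = -0.5200 + 0.0600i → escape time 9
(row=5, col=0): c = -2.0000 + -0.3000i → escape time 1
(row=5, col=1): c = -1.2600 + -0.3000i → escape time 9
(row=5, col=2): c = -0.5200 + -0.3000i → escape time 9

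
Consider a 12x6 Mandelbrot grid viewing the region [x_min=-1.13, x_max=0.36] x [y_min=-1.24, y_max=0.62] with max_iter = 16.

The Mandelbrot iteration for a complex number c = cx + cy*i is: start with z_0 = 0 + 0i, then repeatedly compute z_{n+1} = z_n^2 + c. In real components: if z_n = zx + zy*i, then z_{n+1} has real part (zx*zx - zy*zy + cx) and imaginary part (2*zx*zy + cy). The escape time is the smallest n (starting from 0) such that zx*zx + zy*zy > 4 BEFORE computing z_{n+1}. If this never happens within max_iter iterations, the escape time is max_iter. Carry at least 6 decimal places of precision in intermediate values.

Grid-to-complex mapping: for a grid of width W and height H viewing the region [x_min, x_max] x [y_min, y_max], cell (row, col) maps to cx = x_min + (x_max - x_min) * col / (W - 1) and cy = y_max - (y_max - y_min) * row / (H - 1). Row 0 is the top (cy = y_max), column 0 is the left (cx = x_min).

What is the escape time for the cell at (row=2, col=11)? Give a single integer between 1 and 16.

z_0 = 0 + 0i, c = 0.3600 + -0.1240i
Iter 1: z = 0.3600 + -0.1240i, |z|^2 = 0.1450
Iter 2: z = 0.4742 + -0.2133i, |z|^2 = 0.2704
Iter 3: z = 0.5394 + -0.3263i, |z|^2 = 0.3974
Iter 4: z = 0.5445 + -0.4760i, |z|^2 = 0.5230
Iter 5: z = 0.4299 + -0.6424i, |z|^2 = 0.5974
Iter 6: z = 0.1322 + -0.6763i, |z|^2 = 0.4748
Iter 7: z = -0.0799 + -0.3028i, |z|^2 = 0.0981
Iter 8: z = 0.2747 + -0.0756i, |z|^2 = 0.0812
Iter 9: z = 0.4297 + -0.1655i, |z|^2 = 0.2121
Iter 10: z = 0.5173 + -0.2663i, |z|^2 = 0.3385
Iter 11: z = 0.5567 + -0.3995i, |z|^2 = 0.4695
Iter 12: z = 0.5103 + -0.5687i, |z|^2 = 0.5839
Iter 13: z = 0.2969 + -0.7045i, |z|^2 = 0.5844
Iter 14: z = -0.0481 + -0.5423i, |z|^2 = 0.2964
Iter 15: z = 0.0682 + -0.0718i, |z|^2 = 0.0098

Answer: 16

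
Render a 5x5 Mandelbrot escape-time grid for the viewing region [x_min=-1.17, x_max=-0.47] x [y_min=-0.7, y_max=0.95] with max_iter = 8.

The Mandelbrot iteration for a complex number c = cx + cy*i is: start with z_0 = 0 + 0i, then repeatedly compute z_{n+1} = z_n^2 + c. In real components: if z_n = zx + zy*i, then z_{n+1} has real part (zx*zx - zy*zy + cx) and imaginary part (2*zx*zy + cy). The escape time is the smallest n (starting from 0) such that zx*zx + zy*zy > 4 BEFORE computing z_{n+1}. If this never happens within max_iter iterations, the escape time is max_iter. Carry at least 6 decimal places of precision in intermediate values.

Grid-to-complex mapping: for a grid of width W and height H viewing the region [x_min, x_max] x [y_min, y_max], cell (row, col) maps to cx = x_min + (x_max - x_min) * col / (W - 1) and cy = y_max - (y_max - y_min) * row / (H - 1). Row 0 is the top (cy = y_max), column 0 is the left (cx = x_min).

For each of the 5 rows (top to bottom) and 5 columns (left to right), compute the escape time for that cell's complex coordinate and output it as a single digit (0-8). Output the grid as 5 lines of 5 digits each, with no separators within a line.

Answer: 33344
45688
88888
88888
34468

Derivation:
(row=0, col=0): c = -1.1700 + 0.9500i → escape time 3
(row=0, col=1): c = -0.9950 + 0.9500i → escape time 3
(row=0, col=2): c = -0.8200 + 0.9500i → escape time 3
(row=0, col=3): c = -0.6450 + 0.9500i → escape time 4
(row=0, col=4): c = -0.4700 + 0.9500i → escape time 4
(row=1, col=0): c = -1.1700 + 0.5375i → escape time 4
(row=1, col=1): c = -0.9950 + 0.5375i → escape time 5
(row=1, col=2): c = -0.8200 + 0.5375i → escape time 6
(row=1, col=3): c = -0.6450 + 0.5375i → escape time 8
(row=1, col=4): c = -0.4700 + 0.5375i → escape time 8
(row=2, col=0): c = -1.1700 + 0.1250i → escape time 8
(row=2, col=1): c = -0.9950 + 0.1250i → escape time 8
(row=2, col=2): c = -0.8200 + 0.1250i → escape time 8
(row=2, col=3): c = -0.6450 + 0.1250i → escape time 8
(row=2, col=4): c = -0.4700 + 0.1250i → escape time 8
(row=3, col=0): c = -1.1700 + -0.2875i → escape time 8
(row=3, col=1): c = -0.9950 + -0.2875i → escape time 8
(row=3, col=2): c = -0.8200 + -0.2875i → escape time 8
(row=3, col=3): c = -0.6450 + -0.2875i → escape time 8
(row=3, col=4): c = -0.4700 + -0.2875i → escape time 8
(row=4, col=0): c = -1.1700 + -0.7000i → escape time 3
(row=4, col=1): c = -0.9950 + -0.7000i → escape time 4
(row=4, col=2): c = -0.8200 + -0.7000i → escape time 4
(row=4, col=3): c = -0.6450 + -0.7000i → escape time 6
(row=4, col=4): c = -0.4700 + -0.7000i → escape time 8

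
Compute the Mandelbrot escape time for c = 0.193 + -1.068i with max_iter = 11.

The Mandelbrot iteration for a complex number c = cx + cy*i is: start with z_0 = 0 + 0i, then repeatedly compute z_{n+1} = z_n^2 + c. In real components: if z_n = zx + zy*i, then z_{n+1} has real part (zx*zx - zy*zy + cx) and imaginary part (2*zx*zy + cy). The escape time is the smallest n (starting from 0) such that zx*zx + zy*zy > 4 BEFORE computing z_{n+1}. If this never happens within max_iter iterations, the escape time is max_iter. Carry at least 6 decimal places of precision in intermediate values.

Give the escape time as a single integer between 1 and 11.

Answer: 3

Derivation:
z_0 = 0 + 0i, c = 0.1930 + -1.0680i
Iter 1: z = 0.1930 + -1.0680i, |z|^2 = 1.1779
Iter 2: z = -0.9104 + -1.4802i, |z|^2 = 3.0199
Iter 3: z = -1.1694 + 1.6272i, |z|^2 = 4.0150
Escaped at iteration 3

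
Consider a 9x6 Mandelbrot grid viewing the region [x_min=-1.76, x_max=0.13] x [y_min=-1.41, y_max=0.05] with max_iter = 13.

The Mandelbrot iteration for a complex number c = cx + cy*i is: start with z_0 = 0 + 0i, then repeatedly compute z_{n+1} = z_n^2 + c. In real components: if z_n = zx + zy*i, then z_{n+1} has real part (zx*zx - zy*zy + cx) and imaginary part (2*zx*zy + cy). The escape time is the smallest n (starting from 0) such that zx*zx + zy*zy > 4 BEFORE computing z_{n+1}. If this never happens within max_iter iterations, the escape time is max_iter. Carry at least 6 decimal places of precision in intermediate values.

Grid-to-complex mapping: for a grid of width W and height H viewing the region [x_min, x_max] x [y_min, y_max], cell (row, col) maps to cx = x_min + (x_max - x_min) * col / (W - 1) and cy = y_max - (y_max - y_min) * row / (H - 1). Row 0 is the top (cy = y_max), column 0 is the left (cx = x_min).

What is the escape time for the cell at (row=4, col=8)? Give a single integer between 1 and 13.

z_0 = 0 + 0i, c = 0.1300 + -1.1180i
Iter 1: z = 0.1300 + -1.1180i, |z|^2 = 1.2668
Iter 2: z = -1.1030 + -1.4087i, |z|^2 = 3.2010
Iter 3: z = -0.6377 + 1.9896i, |z|^2 = 4.3653
Escaped at iteration 3

Answer: 3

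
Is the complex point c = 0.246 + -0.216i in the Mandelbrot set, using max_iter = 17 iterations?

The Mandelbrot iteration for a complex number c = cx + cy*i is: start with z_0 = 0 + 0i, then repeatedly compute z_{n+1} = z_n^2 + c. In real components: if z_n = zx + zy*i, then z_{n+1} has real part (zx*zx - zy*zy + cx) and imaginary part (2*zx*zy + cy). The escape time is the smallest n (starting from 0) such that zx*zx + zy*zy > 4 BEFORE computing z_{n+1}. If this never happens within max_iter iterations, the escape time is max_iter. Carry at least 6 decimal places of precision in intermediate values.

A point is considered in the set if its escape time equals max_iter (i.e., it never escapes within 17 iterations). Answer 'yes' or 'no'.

Answer: yes

Derivation:
z_0 = 0 + 0i, c = 0.2460 + -0.2160i
Iter 1: z = 0.2460 + -0.2160i, |z|^2 = 0.1072
Iter 2: z = 0.2599 + -0.3223i, |z|^2 = 0.1714
Iter 3: z = 0.2097 + -0.3835i, |z|^2 = 0.1910
Iter 4: z = 0.1429 + -0.3768i, |z|^2 = 0.1624
Iter 5: z = 0.1244 + -0.3237i, |z|^2 = 0.1203
Iter 6: z = 0.1567 + -0.2966i, |z|^2 = 0.1125
Iter 7: z = 0.1826 + -0.3089i, |z|^2 = 0.1288
Iter 8: z = 0.1839 + -0.3288i, |z|^2 = 0.1420
Iter 9: z = 0.1717 + -0.3369i, |z|^2 = 0.1430
Iter 10: z = 0.1619 + -0.3317i, |z|^2 = 0.1362
Iter 11: z = 0.1622 + -0.3234i, |z|^2 = 0.1309
Iter 12: z = 0.1677 + -0.3209i, |z|^2 = 0.1311
Iter 13: z = 0.1711 + -0.3236i, |z|^2 = 0.1340
Iter 14: z = 0.1705 + -0.3268i, |z|^2 = 0.1359
Iter 15: z = 0.1683 + -0.3275i, |z|^2 = 0.1356
Iter 16: z = 0.1671 + -0.3262i, |z|^2 = 0.1343
Did not escape in 17 iterations → in set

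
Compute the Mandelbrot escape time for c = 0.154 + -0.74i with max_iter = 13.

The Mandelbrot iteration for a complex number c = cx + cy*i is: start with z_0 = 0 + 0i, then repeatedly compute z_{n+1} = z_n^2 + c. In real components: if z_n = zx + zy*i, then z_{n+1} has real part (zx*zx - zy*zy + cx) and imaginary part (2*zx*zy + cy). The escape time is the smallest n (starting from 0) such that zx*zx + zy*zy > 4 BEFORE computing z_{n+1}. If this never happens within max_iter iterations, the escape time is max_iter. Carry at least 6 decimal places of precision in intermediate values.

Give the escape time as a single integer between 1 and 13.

Answer: 6

Derivation:
z_0 = 0 + 0i, c = 0.1540 + -0.7400i
Iter 1: z = 0.1540 + -0.7400i, |z|^2 = 0.5713
Iter 2: z = -0.3699 + -0.9679i, |z|^2 = 1.0737
Iter 3: z = -0.6461 + -0.0240i, |z|^2 = 0.4180
Iter 4: z = 0.5708 + -0.7090i, |z|^2 = 0.8286
Iter 5: z = -0.0229 + -1.5495i, |z|^2 = 2.4013
Iter 6: z = -2.2463 + -0.6690i, |z|^2 = 5.4934
Escaped at iteration 6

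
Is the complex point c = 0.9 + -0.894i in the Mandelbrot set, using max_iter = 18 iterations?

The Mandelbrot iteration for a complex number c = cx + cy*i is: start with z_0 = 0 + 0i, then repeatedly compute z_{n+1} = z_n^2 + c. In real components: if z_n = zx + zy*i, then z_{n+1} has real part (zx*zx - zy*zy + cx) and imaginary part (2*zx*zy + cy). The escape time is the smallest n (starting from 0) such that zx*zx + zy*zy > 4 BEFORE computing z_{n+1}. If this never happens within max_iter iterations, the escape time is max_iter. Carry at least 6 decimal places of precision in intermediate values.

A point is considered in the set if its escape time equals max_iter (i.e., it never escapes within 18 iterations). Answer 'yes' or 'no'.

Answer: no

Derivation:
z_0 = 0 + 0i, c = 0.9000 + -0.8940i
Iter 1: z = 0.9000 + -0.8940i, |z|^2 = 1.6092
Iter 2: z = 0.9108 + -2.5032i, |z|^2 = 7.0955
Escaped at iteration 2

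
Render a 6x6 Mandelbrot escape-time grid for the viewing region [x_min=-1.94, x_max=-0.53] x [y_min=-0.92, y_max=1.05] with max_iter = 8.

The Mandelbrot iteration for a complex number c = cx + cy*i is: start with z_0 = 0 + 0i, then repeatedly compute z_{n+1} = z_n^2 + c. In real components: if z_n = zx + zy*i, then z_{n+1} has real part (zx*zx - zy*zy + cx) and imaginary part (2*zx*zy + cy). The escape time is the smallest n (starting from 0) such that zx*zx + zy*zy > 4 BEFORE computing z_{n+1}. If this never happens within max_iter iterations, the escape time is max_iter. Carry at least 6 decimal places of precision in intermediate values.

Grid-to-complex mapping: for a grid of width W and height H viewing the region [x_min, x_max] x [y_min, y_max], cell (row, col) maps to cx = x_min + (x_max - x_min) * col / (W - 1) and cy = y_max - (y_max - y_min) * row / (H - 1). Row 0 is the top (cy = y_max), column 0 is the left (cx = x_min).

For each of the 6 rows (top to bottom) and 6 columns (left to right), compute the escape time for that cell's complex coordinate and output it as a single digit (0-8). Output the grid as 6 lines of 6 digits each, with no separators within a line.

Answer: 123334
133458
346888
458888
133568
123334

Derivation:
(row=0, col=0): c = -1.9400 + 1.0500i → escape time 1
(row=0, col=1): c = -1.6580 + 1.0500i → escape time 2
(row=0, col=2): c = -1.3760 + 1.0500i → escape time 3
(row=0, col=3): c = -1.0940 + 1.0500i → escape time 3
(row=0, col=4): c = -0.8120 + 1.0500i → escape time 3
(row=0, col=5): c = -0.5300 + 1.0500i → escape time 4
(row=1, col=0): c = -1.9400 + 0.6560i → escape time 1
(row=1, col=1): c = -1.6580 + 0.6560i → escape time 3
(row=1, col=2): c = -1.3760 + 0.6560i → escape time 3
(row=1, col=3): c = -1.0940 + 0.6560i → escape time 4
(row=1, col=4): c = -0.8120 + 0.6560i → escape time 5
(row=1, col=5): c = -0.5300 + 0.6560i → escape time 8
(row=2, col=0): c = -1.9400 + 0.2620i → escape time 3
(row=2, col=1): c = -1.6580 + 0.2620i → escape time 4
(row=2, col=2): c = -1.3760 + 0.2620i → escape time 6
(row=2, col=3): c = -1.0940 + 0.2620i → escape time 8
(row=2, col=4): c = -0.8120 + 0.2620i → escape time 8
(row=2, col=5): c = -0.5300 + 0.2620i → escape time 8
(row=3, col=0): c = -1.9400 + -0.1320i → escape time 4
(row=3, col=1): c = -1.6580 + -0.1320i → escape time 5
(row=3, col=2): c = -1.3760 + -0.1320i → escape time 8
(row=3, col=3): c = -1.0940 + -0.1320i → escape time 8
(row=3, col=4): c = -0.8120 + -0.1320i → escape time 8
(row=3, col=5): c = -0.5300 + -0.1320i → escape time 8
(row=4, col=0): c = -1.9400 + -0.5260i → escape time 1
(row=4, col=1): c = -1.6580 + -0.5260i → escape time 3
(row=4, col=2): c = -1.3760 + -0.5260i → escape time 3
(row=4, col=3): c = -1.0940 + -0.5260i → escape time 5
(row=4, col=4): c = -0.8120 + -0.5260i → escape time 6
(row=4, col=5): c = -0.5300 + -0.5260i → escape time 8
(row=5, col=0): c = -1.9400 + -0.9200i → escape time 1
(row=5, col=1): c = -1.6580 + -0.9200i → escape time 2
(row=5, col=2): c = -1.3760 + -0.9200i → escape time 3
(row=5, col=3): c = -1.0940 + -0.9200i → escape time 3
(row=5, col=4): c = -0.8120 + -0.9200i → escape time 3
(row=5, col=5): c = -0.5300 + -0.9200i → escape time 4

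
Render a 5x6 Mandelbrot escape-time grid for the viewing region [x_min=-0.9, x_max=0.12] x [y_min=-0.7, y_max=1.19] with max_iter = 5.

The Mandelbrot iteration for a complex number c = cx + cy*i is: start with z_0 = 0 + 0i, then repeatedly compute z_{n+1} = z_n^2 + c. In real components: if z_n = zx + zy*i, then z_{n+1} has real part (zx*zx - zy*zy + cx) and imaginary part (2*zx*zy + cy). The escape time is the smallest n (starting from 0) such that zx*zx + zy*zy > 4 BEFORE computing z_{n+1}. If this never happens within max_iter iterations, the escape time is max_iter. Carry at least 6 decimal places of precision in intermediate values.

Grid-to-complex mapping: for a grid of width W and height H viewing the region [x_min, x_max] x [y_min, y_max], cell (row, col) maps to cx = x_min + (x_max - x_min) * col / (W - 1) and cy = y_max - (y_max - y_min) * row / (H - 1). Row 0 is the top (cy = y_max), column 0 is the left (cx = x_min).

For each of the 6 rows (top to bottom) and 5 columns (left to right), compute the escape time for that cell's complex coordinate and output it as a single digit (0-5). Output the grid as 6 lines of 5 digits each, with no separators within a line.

(row=0, col=0): c = -0.9000 + 1.1900i → escape time 3
(row=0, col=1): c = -0.6450 + 1.1900i → escape time 3
(row=0, col=2): c = -0.3900 + 1.1900i → escape time 3
(row=0, col=3): c = -0.1350 + 1.1900i → escape time 3
(row=0, col=4): c = 0.1200 + 1.1900i → escape time 3
(row=1, col=0): c = -0.9000 + 0.8120i → escape time 4
(row=1, col=1): c = -0.6450 + 0.8120i → escape time 4
(row=1, col=2): c = -0.3900 + 0.8120i → escape time 5
(row=1, col=3): c = -0.1350 + 0.8120i → escape time 5
(row=1, col=4): c = 0.1200 + 0.8120i → escape time 5
(row=2, col=0): c = -0.9000 + 0.4340i → escape time 5
(row=2, col=1): c = -0.6450 + 0.4340i → escape time 5
(row=2, col=2): c = -0.3900 + 0.4340i → escape time 5
(row=2, col=3): c = -0.1350 + 0.4340i → escape time 5
(row=2, col=4): c = 0.1200 + 0.4340i → escape time 5
(row=3, col=0): c = -0.9000 + 0.0560i → escape time 5
(row=3, col=1): c = -0.6450 + 0.0560i → escape time 5
(row=3, col=2): c = -0.3900 + 0.0560i → escape time 5
(row=3, col=3): c = -0.1350 + 0.0560i → escape time 5
(row=3, col=4): c = 0.1200 + 0.0560i → escape time 5
(row=4, col=0): c = -0.9000 + -0.3220i → escape time 5
(row=4, col=1): c = -0.6450 + -0.3220i → escape time 5
(row=4, col=2): c = -0.3900 + -0.3220i → escape time 5
(row=4, col=3): c = -0.1350 + -0.3220i → escape time 5
(row=4, col=4): c = 0.1200 + -0.3220i → escape time 5
(row=5, col=0): c = -0.9000 + -0.7000i → escape time 4
(row=5, col=1): c = -0.6450 + -0.7000i → escape time 5
(row=5, col=2): c = -0.3900 + -0.7000i → escape time 5
(row=5, col=3): c = -0.1350 + -0.7000i → escape time 5
(row=5, col=4): c = 0.1200 + -0.7000i → escape time 5

Answer: 33333
44555
55555
55555
55555
45555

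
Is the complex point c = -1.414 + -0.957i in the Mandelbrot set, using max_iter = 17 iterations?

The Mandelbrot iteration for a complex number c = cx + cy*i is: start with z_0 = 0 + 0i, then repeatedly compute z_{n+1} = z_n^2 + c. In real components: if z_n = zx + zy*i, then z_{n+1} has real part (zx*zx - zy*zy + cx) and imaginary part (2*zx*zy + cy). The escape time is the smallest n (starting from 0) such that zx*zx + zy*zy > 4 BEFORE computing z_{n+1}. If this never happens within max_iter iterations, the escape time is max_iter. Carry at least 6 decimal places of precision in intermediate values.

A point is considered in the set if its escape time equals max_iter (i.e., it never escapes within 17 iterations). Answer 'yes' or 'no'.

z_0 = 0 + 0i, c = -1.4140 + -0.9570i
Iter 1: z = -1.4140 + -0.9570i, |z|^2 = 2.9152
Iter 2: z = -0.3305 + 1.7494i, |z|^2 = 3.1696
Iter 3: z = -4.3652 + -2.1132i, |z|^2 = 23.5204
Escaped at iteration 3

Answer: no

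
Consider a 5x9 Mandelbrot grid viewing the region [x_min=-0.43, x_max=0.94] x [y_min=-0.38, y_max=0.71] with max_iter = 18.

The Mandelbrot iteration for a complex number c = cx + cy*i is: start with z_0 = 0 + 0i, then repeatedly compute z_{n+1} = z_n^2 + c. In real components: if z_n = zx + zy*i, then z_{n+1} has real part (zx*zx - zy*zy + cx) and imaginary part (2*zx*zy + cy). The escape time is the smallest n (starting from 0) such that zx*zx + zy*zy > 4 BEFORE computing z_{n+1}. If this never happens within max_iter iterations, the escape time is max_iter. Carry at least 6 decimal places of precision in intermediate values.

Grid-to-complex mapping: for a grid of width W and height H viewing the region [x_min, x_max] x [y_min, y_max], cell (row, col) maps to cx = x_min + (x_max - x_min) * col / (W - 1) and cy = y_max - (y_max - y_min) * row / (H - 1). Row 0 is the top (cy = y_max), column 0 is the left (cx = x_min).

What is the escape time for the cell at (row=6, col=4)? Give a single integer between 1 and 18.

Answer: 3

Derivation:
z_0 = 0 + 0i, c = 0.9400 + -0.1075i
Iter 1: z = 0.9400 + -0.1075i, |z|^2 = 0.8952
Iter 2: z = 1.8120 + -0.3096i, |z|^2 = 3.3794
Iter 3: z = 4.1277 + -1.2295i, |z|^2 = 18.5492
Escaped at iteration 3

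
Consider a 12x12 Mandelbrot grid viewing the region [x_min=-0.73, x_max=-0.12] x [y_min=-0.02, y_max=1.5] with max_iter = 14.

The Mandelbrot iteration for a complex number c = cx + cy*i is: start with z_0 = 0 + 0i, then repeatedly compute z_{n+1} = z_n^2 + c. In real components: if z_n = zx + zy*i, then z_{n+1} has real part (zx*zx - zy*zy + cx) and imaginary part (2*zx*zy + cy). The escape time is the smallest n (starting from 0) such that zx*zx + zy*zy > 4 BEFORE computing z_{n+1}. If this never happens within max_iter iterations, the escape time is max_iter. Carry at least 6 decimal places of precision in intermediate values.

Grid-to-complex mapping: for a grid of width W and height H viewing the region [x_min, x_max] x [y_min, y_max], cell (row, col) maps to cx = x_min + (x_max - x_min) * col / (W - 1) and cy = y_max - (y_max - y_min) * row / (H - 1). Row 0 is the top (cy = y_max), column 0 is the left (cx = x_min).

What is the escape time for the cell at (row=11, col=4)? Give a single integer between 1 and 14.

z_0 = 0 + 0i, c = -0.5082 + -0.0200i
Iter 1: z = -0.5082 + -0.0200i, |z|^2 = 0.2586
Iter 2: z = -0.2503 + 0.0003i, |z|^2 = 0.0627
Iter 3: z = -0.4455 + -0.0202i, |z|^2 = 0.1989
Iter 4: z = -0.3101 + -0.0020i, |z|^2 = 0.0962
Iter 5: z = -0.4120 + -0.0187i, |z|^2 = 0.1701
Iter 6: z = -0.3388 + -0.0046i, |z|^2 = 0.1148
Iter 7: z = -0.3934 + -0.0169i, |z|^2 = 0.1551
Iter 8: z = -0.3537 + -0.0067i, |z|^2 = 0.1251
Iter 9: z = -0.3831 + -0.0153i, |z|^2 = 0.1470
Iter 10: z = -0.3616 + -0.0083i, |z|^2 = 0.1308
Iter 11: z = -0.3775 + -0.0140i, |z|^2 = 0.1427
Iter 12: z = -0.3659 + -0.0094i, |z|^2 = 0.1340
Iter 13: z = -0.3744 + -0.0131i, |z|^2 = 0.1403

Answer: 14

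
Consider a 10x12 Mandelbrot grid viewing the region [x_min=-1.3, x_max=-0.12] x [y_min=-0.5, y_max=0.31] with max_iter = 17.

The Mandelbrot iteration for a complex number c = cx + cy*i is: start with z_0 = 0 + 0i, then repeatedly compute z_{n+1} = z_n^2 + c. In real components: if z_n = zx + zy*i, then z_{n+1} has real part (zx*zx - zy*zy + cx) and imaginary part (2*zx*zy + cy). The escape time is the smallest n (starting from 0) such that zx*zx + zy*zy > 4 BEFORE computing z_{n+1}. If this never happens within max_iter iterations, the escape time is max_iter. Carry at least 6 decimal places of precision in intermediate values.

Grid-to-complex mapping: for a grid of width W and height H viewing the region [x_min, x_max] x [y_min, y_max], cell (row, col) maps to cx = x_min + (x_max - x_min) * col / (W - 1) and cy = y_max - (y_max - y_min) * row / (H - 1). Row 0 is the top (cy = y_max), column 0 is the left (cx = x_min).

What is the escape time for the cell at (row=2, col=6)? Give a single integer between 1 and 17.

Answer: 17

Derivation:
z_0 = 0 + 0i, c = -0.5133 + 0.1627i
Iter 1: z = -0.5133 + 0.1627i, |z|^2 = 0.2900
Iter 2: z = -0.2763 + -0.0043i, |z|^2 = 0.0764
Iter 3: z = -0.4370 + 0.1651i, |z|^2 = 0.2182
Iter 4: z = -0.3496 + 0.0184i, |z|^2 = 0.1226
Iter 5: z = -0.3914 + 0.1499i, |z|^2 = 0.1757
Iter 6: z = -0.3826 + 0.0454i, |z|^2 = 0.1484
Iter 7: z = -0.3690 + 0.1280i, |z|^2 = 0.1526
Iter 8: z = -0.3935 + 0.0683i, |z|^2 = 0.1595
Iter 9: z = -0.3631 + 0.1090i, |z|^2 = 0.1437
Iter 10: z = -0.3933 + 0.0836i, |z|^2 = 0.1617
Iter 11: z = -0.3656 + 0.0970i, |z|^2 = 0.1431
Iter 12: z = -0.3891 + 0.0918i, |z|^2 = 0.1598
Iter 13: z = -0.3704 + 0.0913i, |z|^2 = 0.1455
Iter 14: z = -0.3845 + 0.0951i, |z|^2 = 0.1569
Iter 15: z = -0.3745 + 0.0896i, |z|^2 = 0.1483
Iter 16: z = -0.3811 + 0.0956i, |z|^2 = 0.1544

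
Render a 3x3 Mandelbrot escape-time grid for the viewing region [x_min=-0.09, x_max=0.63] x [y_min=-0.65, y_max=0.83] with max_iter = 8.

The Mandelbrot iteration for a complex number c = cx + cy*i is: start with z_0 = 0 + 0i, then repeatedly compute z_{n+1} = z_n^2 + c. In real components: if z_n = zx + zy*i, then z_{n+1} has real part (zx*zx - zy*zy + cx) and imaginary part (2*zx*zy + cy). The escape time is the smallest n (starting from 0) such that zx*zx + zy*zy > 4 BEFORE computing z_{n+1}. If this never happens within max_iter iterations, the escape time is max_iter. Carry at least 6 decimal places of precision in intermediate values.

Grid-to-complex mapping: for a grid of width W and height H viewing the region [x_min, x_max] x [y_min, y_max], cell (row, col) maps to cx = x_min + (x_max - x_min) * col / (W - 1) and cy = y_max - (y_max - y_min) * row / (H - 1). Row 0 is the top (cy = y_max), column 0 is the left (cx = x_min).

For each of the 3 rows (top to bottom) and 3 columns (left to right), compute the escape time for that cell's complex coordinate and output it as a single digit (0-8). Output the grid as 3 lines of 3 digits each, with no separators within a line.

(row=0, col=0): c = -0.0900 + 0.8300i → escape time 8
(row=0, col=1): c = 0.2700 + 0.8300i → escape time 4
(row=0, col=2): c = 0.6300 + 0.8300i → escape time 3
(row=1, col=0): c = -0.0900 + 0.0900i → escape time 8
(row=1, col=1): c = 0.2700 + 0.0900i → escape time 8
(row=1, col=2): c = 0.6300 + 0.0900i → escape time 4
(row=2, col=0): c = -0.0900 + -0.6500i → escape time 8
(row=2, col=1): c = 0.2700 + -0.6500i → escape time 8
(row=2, col=2): c = 0.6300 + -0.6500i → escape time 3

Answer: 843
884
883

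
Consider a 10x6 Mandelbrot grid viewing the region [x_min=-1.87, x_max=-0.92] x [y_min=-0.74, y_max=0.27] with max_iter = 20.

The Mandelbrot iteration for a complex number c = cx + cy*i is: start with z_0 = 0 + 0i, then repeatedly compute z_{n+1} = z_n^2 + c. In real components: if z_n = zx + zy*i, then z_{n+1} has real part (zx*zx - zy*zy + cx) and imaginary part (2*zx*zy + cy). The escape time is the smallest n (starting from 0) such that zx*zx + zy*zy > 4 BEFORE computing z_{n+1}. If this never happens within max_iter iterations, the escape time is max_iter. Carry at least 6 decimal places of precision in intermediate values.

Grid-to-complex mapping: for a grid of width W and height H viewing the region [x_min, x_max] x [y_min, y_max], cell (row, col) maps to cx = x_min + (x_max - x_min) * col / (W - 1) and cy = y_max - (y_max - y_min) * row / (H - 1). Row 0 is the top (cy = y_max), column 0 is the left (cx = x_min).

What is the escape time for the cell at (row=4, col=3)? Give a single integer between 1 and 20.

Answer: 3

Derivation:
z_0 = 0 + 0i, c = -1.5533 + -0.5380i
Iter 1: z = -1.5533 + -0.5380i, |z|^2 = 2.7023
Iter 2: z = 0.5701 + 1.1334i, |z|^2 = 1.6095
Iter 3: z = -2.5129 + 0.7542i, |z|^2 = 6.8836
Escaped at iteration 3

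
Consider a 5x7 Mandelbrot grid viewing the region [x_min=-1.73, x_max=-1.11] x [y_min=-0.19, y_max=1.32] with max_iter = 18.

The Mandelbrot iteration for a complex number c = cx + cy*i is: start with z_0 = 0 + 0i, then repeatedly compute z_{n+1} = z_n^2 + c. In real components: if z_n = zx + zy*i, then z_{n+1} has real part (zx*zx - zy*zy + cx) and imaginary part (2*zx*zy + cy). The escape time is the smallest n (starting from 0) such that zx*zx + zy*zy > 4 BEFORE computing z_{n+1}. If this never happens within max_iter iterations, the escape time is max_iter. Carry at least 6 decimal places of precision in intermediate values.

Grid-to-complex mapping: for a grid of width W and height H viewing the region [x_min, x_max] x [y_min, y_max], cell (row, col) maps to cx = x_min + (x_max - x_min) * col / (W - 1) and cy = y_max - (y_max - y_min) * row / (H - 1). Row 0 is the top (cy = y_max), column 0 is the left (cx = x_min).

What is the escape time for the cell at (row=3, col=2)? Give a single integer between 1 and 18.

Answer: 3

Derivation:
z_0 = 0 + 0i, c = -1.4200 + 0.5650i
Iter 1: z = -1.4200 + 0.5650i, |z|^2 = 2.3356
Iter 2: z = 0.2772 + -1.0396i, |z|^2 = 1.1576
Iter 3: z = -2.4239 + -0.0113i, |z|^2 = 5.8756
Escaped at iteration 3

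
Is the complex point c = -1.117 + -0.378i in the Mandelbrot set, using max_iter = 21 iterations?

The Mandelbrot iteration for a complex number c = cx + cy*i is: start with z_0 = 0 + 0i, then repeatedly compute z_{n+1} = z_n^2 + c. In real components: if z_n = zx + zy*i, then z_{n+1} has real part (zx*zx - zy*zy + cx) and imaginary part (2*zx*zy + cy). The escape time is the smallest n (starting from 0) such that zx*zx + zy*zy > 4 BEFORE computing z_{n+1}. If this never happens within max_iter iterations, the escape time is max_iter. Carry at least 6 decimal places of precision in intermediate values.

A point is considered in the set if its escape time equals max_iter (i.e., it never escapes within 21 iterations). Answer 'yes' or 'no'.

Answer: no

Derivation:
z_0 = 0 + 0i, c = -1.1170 + -0.3780i
Iter 1: z = -1.1170 + -0.3780i, |z|^2 = 1.3906
Iter 2: z = -0.0122 + 0.4665i, |z|^2 = 0.2177
Iter 3: z = -1.3344 + -0.3894i, |z|^2 = 1.9323
Iter 4: z = 0.5121 + 0.6612i, |z|^2 = 0.6994
Iter 5: z = -1.2919 + 0.2992i, |z|^2 = 1.7586
Iter 6: z = 0.4626 + -1.1510i, |z|^2 = 1.5389
Iter 7: z = -2.2279 + -1.4430i, |z|^2 = 7.0455
Escaped at iteration 7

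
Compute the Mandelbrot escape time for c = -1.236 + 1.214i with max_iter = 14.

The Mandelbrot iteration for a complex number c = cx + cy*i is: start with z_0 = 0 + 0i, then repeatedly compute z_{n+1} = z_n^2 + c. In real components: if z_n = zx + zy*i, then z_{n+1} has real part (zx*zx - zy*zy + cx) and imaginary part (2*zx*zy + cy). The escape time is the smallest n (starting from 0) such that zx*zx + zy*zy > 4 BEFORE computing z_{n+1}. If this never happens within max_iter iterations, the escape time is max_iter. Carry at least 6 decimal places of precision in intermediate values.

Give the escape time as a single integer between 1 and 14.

z_0 = 0 + 0i, c = -1.2360 + 1.2140i
Iter 1: z = -1.2360 + 1.2140i, |z|^2 = 3.0015
Iter 2: z = -1.1821 + -1.7870i, |z|^2 = 4.5908
Escaped at iteration 2

Answer: 2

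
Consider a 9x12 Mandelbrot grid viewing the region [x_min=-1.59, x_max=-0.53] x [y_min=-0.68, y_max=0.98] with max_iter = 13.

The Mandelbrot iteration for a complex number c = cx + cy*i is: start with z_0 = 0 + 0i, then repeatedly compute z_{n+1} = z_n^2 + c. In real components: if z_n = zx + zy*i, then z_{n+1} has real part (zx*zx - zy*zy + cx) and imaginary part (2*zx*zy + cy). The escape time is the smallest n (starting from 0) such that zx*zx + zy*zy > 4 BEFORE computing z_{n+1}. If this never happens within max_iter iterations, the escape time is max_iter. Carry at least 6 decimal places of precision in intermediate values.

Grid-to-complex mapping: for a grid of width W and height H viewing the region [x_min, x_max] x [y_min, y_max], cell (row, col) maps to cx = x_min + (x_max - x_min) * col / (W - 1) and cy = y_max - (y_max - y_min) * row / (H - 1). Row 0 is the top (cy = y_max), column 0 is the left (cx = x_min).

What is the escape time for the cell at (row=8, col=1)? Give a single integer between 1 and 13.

Answer: 5

Derivation:
z_0 = 0 + 0i, c = -1.4575 + -0.2273i
Iter 1: z = -1.4575 + -0.2273i, |z|^2 = 2.1760
Iter 2: z = 0.6152 + 0.4352i, |z|^2 = 0.5678
Iter 3: z = -1.2685 + 0.3082i, |z|^2 = 1.7041
Iter 4: z = 0.0566 + -1.0092i, |z|^2 = 1.0216
Iter 5: z = -2.4727 + -0.3416i, |z|^2 = 6.2309
Escaped at iteration 5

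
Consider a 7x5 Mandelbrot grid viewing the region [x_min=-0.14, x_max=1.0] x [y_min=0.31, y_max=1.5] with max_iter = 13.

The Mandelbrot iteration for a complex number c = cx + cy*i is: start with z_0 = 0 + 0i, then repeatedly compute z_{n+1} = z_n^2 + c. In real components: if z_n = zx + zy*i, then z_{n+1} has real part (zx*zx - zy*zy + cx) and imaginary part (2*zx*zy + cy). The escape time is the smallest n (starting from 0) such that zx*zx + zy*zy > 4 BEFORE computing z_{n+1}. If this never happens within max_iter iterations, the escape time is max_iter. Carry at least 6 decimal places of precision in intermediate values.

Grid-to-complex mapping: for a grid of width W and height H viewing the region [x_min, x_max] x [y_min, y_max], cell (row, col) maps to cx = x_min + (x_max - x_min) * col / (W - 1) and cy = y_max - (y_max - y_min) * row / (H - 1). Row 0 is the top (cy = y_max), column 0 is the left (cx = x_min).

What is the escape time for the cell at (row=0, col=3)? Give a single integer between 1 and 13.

z_0 = 0 + 0i, c = 0.4300 + 1.5000i
Iter 1: z = 0.4300 + 1.5000i, |z|^2 = 2.4349
Iter 2: z = -1.6351 + 2.7900i, |z|^2 = 10.4577
Escaped at iteration 2

Answer: 2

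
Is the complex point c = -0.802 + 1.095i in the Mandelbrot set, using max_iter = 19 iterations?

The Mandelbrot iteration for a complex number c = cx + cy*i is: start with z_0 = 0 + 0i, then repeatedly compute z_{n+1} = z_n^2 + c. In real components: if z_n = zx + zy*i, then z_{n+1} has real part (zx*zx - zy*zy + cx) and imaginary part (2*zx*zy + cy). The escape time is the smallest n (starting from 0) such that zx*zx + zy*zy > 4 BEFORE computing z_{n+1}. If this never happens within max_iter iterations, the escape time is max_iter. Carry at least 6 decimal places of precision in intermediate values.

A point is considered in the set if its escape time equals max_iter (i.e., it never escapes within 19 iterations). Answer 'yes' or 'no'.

Answer: no

Derivation:
z_0 = 0 + 0i, c = -0.8020 + 1.0950i
Iter 1: z = -0.8020 + 1.0950i, |z|^2 = 1.8422
Iter 2: z = -1.3578 + -0.6614i, |z|^2 = 2.2811
Iter 3: z = 0.6043 + 2.8911i, |z|^2 = 8.7234
Escaped at iteration 3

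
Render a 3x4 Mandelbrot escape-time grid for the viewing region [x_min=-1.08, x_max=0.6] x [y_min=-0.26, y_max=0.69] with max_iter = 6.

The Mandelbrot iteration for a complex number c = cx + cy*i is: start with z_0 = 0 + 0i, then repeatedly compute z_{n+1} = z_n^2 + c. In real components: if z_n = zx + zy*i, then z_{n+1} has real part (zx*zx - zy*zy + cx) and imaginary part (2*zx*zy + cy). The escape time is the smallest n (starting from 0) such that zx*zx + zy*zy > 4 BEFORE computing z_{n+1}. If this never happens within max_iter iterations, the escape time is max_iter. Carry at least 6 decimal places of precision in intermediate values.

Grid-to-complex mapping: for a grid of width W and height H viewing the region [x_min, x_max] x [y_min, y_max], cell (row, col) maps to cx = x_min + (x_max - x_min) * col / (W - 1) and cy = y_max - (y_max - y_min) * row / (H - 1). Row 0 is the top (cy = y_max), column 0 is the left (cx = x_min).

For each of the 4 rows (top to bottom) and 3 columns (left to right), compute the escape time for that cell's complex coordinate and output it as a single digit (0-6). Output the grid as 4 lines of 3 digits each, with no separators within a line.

(row=0, col=0): c = -1.0800 + 0.6900i → escape time 3
(row=0, col=1): c = -0.2400 + 0.6900i → escape time 6
(row=0, col=2): c = 0.6000 + 0.6900i → escape time 3
(row=1, col=0): c = -1.0800 + 0.3733i → escape time 6
(row=1, col=1): c = -0.2400 + 0.3733i → escape time 6
(row=1, col=2): c = 0.6000 + 0.3733i → escape time 4
(row=2, col=0): c = -1.0800 + 0.0567i → escape time 6
(row=2, col=1): c = -0.2400 + 0.0567i → escape time 6
(row=2, col=2): c = 0.6000 + 0.0567i → escape time 4
(row=3, col=0): c = -1.0800 + -0.2600i → escape time 6
(row=3, col=1): c = -0.2400 + -0.2600i → escape time 6
(row=3, col=2): c = 0.6000 + -0.2600i → escape time 4

Answer: 363
664
664
664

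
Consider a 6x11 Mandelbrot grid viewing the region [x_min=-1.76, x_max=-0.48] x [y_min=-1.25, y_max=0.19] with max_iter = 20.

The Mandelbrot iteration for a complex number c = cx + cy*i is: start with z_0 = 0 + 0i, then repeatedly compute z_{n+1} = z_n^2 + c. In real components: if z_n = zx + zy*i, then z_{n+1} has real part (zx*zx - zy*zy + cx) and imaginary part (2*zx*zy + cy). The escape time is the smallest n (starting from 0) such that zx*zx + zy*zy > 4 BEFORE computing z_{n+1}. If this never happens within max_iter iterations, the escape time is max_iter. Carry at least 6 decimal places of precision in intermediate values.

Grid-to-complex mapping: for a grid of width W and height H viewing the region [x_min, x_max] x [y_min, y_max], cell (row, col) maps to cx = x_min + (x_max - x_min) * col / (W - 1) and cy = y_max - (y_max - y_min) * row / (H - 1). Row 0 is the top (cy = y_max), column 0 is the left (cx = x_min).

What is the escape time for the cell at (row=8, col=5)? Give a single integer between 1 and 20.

Answer: 4

Derivation:
z_0 = 0 + 0i, c = -0.4800 + -0.9620i
Iter 1: z = -0.4800 + -0.9620i, |z|^2 = 1.1558
Iter 2: z = -1.1750 + -0.0385i, |z|^2 = 1.3822
Iter 3: z = 0.8992 + -0.8716i, |z|^2 = 1.5683
Iter 4: z = -0.4310 + -2.5295i, |z|^2 = 6.5842
Escaped at iteration 4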